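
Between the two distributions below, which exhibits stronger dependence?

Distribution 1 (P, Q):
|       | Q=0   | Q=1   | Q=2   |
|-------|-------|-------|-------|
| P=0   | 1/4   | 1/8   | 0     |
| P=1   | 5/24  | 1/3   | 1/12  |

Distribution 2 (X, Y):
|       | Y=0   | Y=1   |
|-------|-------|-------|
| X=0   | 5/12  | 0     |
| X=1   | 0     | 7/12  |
Distribution 1 (P, Q):
Marginal P(P) (row sums):
  P(P=0) = 1/4 + 1/8 + 0 = 3/8
  P(P=1) = 5/24 + 1/3 + 1/12 = 5/8
Marginal P(Q) (column sums):
  P(Q=0) = 1/4 + 5/24 = 11/24
  P(Q=1) = 1/8 + 1/3 = 11/24
  P(Q=2) = 0 + 1/12 = 1/12

H(P) = -[(3/8)·log₂(3/8) + (5/8)·log₂(5/8)]
  = 0.5306 + 0.4238
  = 0.9544 bits
H(Q) = -[(11/24)·log₂(11/24) + (11/24)·log₂(11/24) + (1/12)·log₂(1/12)]
  = 0.5159 + 0.5159 + 0.2987
  = 1.3305 bits
H(P,Q) = -[(1/4)·log₂(1/4) + (1/8)·log₂(1/8) + (5/24)·log₂(5/24) + (1/3)·log₂(1/3) + (1/12)·log₂(1/12)]
  = 0.5000 + 0.3750 + 0.4715 + 0.5283 + 0.2987
  = 2.1735 bits

I(P;Q) = H(P) + H(Q) - H(P,Q)
  = 0.9544 + 1.3305 - 2.1735
  = 0.1114 bits

Distribution 2 (X, Y):
Marginal P(X) (row sums):
  P(X=0) = 5/12 + 0 = 5/12
  P(X=1) = 0 + 7/12 = 7/12
Marginal P(Y) (column sums):
  P(Y=0) = 5/12 + 0 = 5/12
  P(Y=1) = 0 + 7/12 = 7/12

H(X) = -[(5/12)·log₂(5/12) + (7/12)·log₂(7/12)]
  = 0.5263 + 0.4536
  = 0.9799 bits
H(Y) = -[(5/12)·log₂(5/12) + (7/12)·log₂(7/12)]
  = 0.5263 + 0.4536
  = 0.9799 bits
H(X,Y) = -[(5/12)·log₂(5/12) + (7/12)·log₂(7/12)]
  = 0.5263 + 0.4536
  = 0.9799 bits

I(X;Y) = H(X) + H(Y) - H(X,Y)
  = 0.9799 + 0.9799 - 0.9799
  = 0.9799 bits

I(X;Y) = 0.9799 bits > I(P;Q) = 0.1114 bits, so (X, Y) has the higher mutual information (stronger dependence).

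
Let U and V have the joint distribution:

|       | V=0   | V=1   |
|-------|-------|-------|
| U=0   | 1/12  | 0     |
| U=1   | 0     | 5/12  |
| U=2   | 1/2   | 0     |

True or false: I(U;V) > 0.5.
Marginal P(U) (row sums):
  P(U=0) = 1/12 + 0 = 1/12
  P(U=1) = 0 + 5/12 = 5/12
  P(U=2) = 1/2 + 0 = 1/2
Marginal P(V) (column sums):
  P(V=0) = 1/12 + 0 + 1/2 = 7/12
  P(V=1) = 0 + 5/12 + 0 = 5/12

H(U) = -[(1/12)·log₂(1/12) + (5/12)·log₂(5/12) + (1/2)·log₂(1/2)]
  = 0.2987 + 0.5263 + 0.5000
  = 1.3250 bits
H(V) = -[(7/12)·log₂(7/12) + (5/12)·log₂(5/12)]
  = 0.4536 + 0.5263
  = 0.9799 bits
H(U,V) = -[(1/12)·log₂(1/12) + (5/12)·log₂(5/12) + (1/2)·log₂(1/2)]
  = 0.2987 + 0.5263 + 0.5000
  = 1.3250 bits

I(U;V) = H(U) + H(V) - H(U,V)
  = 1.3250 + 0.9799 - 1.3250
  = 0.9799 bits

True. I(U;V) = 0.9799 bits, which is > 0.5 bits.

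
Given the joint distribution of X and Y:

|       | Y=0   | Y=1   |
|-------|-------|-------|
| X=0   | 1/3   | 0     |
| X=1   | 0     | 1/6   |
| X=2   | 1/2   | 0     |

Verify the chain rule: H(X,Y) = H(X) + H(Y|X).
Left side:
H(X,Y) = -[(1/3)·log₂(1/3) + (1/6)·log₂(1/6) + (1/2)·log₂(1/2)]
  = 0.5283 + 0.4308 + 0.5000
  = 1.4591 bits

Right side:
Marginal P(X) (row sums):
  P(X=0) = 1/3 + 0 = 1/3
  P(X=1) = 0 + 1/6 = 1/6
  P(X=2) = 1/2 + 0 = 1/2
H(X) = -[(1/3)·log₂(1/3) + (1/6)·log₂(1/6) + (1/2)·log₂(1/2)]
  = 0.5283 + 0.4308 + 0.5000
  = 1.4591 bits
H(Y|X) = -Σ P(X,Y)·log₂ P(Y|X), where P(Y|X) = P(X,Y) / P(X)
  (cells with P(X,Y) = 0 contribute 0)
  (X=0,Y=0): P(Y|X) = (1/3)/(1/3) = 1;  -(1/3)·log₂(1) = 0.0000
  (X=1,Y=1): P(Y|X) = (1/6)/(1/6) = 1;  -(1/6)·log₂(1) = 0.0000
  (X=2,Y=0): P(Y|X) = (1/2)/(1/2) = 1;  -(1/2)·log₂(1) = 0.0000
H(Y|X) = 0.0000 + 0.0000 + 0.0000
  = 0.0000 bits
H(X) + H(Y|X) = 1.4591 + 0.0000 = 1.4591 bits

Both sides equal 1.4591 bits, so the chain rule holds ✓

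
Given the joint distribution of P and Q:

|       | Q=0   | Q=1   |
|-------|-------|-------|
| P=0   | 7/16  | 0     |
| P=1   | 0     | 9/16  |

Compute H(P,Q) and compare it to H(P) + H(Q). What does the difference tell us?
Marginal P(P) (row sums):
  P(P=0) = 7/16 + 0 = 7/16
  P(P=1) = 0 + 9/16 = 9/16
Marginal P(Q) (column sums):
  P(Q=0) = 7/16 + 0 = 7/16
  P(Q=1) = 0 + 9/16 = 9/16

H(P,Q) = -[(7/16)·log₂(7/16) + (9/16)·log₂(9/16)]
  = 0.5218 + 0.4669
  = 0.9887 bits
H(P) = -[(7/16)·log₂(7/16) + (9/16)·log₂(9/16)]
  = 0.5218 + 0.4669
  = 0.9887 bits
H(Q) = -[(7/16)·log₂(7/16) + (9/16)·log₂(9/16)]
  = 0.5218 + 0.4669
  = 0.9887 bits

H(P) + H(Q) = 0.9887 + 0.9887 = 1.9774 bits
Difference: H(P) + H(Q) - H(P,Q) = 1.9774 - 0.9887 = 0.9887 bits = I(P;Q)

The difference is the mutual information; it is positive here, so P and Q are dependent (knowing one reduces uncertainty about the other by 0.9887 bits).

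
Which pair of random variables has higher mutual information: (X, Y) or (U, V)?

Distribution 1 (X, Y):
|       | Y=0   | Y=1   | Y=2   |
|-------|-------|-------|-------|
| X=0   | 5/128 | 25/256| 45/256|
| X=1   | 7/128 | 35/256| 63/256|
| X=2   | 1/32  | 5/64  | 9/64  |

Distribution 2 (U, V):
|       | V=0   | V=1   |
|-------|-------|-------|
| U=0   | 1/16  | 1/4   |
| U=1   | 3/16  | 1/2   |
Distribution 1 (X, Y):
Marginal P(X) (row sums):
  P(X=0) = 5/128 + 25/256 + 45/256 = 5/16
  P(X=1) = 7/128 + 35/256 + 63/256 = 7/16
  P(X=2) = 1/32 + 5/64 + 9/64 = 1/4
Marginal P(Y) (column sums):
  P(Y=0) = 5/128 + 7/128 + 1/32 = 1/8
  P(Y=1) = 25/256 + 35/256 + 5/64 = 5/16
  P(Y=2) = 45/256 + 63/256 + 9/64 = 9/16

H(X) = -[(5/16)·log₂(5/16) + (7/16)·log₂(7/16) + (1/4)·log₂(1/4)]
  = 0.5244 + 0.5218 + 0.5000
  = 1.5462 bits
H(Y) = -[(1/8)·log₂(1/8) + (5/16)·log₂(5/16) + (9/16)·log₂(9/16)]
  = 0.3750 + 0.5244 + 0.4669
  = 1.3663 bits
H(X,Y) = -[(5/128)·log₂(5/128) + (25/256)·log₂(25/256) + (45/256)·log₂(45/256) + (7/128)·log₂(7/128) + (35/256)·log₂(35/256) + (63/256)·log₂(63/256) + (1/32)·log₂(1/32) + (5/64)·log₂(5/64) + (9/64)·log₂(9/64)]
  = 0.1827 + 0.3277 + 0.4409 + 0.2293 + 0.3925 + 0.4978 + 0.1563 + 0.2873 + 0.3980
  = 2.9125 bits

I(X;Y) = H(X) + H(Y) - H(X,Y)
  = 1.5462 + 1.3663 - 2.9125
  = 0.0000 bits

Distribution 2 (U, V):
Marginal P(U) (row sums):
  P(U=0) = 1/16 + 1/4 = 5/16
  P(U=1) = 3/16 + 1/2 = 11/16
Marginal P(V) (column sums):
  P(V=0) = 1/16 + 3/16 = 1/4
  P(V=1) = 1/4 + 1/2 = 3/4

H(U) = -[(5/16)·log₂(5/16) + (11/16)·log₂(11/16)]
  = 0.5244 + 0.3716
  = 0.8960 bits
H(V) = -[(1/4)·log₂(1/4) + (3/4)·log₂(3/4)]
  = 0.5000 + 0.3113
  = 0.8113 bits
H(U,V) = -[(1/16)·log₂(1/16) + (1/4)·log₂(1/4) + (3/16)·log₂(3/16) + (1/2)·log₂(1/2)]
  = 0.2500 + 0.5000 + 0.4528 + 0.5000
  = 1.7028 bits

I(U;V) = H(U) + H(V) - H(U,V)
  = 0.8960 + 0.8113 - 1.7028
  = 0.0045 bits

I(U;V) = 0.0045 bits > I(X;Y) = 0.0000 bits, so (U, V) has the higher mutual information (stronger dependence).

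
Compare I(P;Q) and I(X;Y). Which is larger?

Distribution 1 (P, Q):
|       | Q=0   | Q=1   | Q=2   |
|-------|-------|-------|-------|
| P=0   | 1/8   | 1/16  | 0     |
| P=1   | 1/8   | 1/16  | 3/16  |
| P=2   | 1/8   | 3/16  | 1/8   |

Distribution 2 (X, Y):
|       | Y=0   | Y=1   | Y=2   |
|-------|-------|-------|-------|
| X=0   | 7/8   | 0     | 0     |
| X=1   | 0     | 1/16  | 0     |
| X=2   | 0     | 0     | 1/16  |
Distribution 1 (P, Q):
Marginal P(P) (row sums):
  P(P=0) = 1/8 + 1/16 + 0 = 3/16
  P(P=1) = 1/8 + 1/16 + 3/16 = 3/8
  P(P=2) = 1/8 + 3/16 + 1/8 = 7/16
Marginal P(Q) (column sums):
  P(Q=0) = 1/8 + 1/8 + 1/8 = 3/8
  P(Q=1) = 1/16 + 1/16 + 3/16 = 5/16
  P(Q=2) = 0 + 3/16 + 1/8 = 5/16

H(P) = -[(3/16)·log₂(3/16) + (3/8)·log₂(3/8) + (7/16)·log₂(7/16)]
  = 0.4528 + 0.5306 + 0.5218
  = 1.5052 bits
H(Q) = -[(3/8)·log₂(3/8) + (5/16)·log₂(5/16) + (5/16)·log₂(5/16)]
  = 0.5306 + 0.5244 + 0.5244
  = 1.5794 bits
H(P,Q) = -[(1/8)·log₂(1/8) + (1/16)·log₂(1/16) + (1/8)·log₂(1/8) + (1/16)·log₂(1/16) + (3/16)·log₂(3/16) + (1/8)·log₂(1/8) + (3/16)·log₂(3/16) + (1/8)·log₂(1/8)]
  = 0.3750 + 0.2500 + 0.3750 + 0.2500 + 0.4528 + 0.3750 + 0.4528 + 0.3750
  = 2.9056 bits

I(P;Q) = H(P) + H(Q) - H(P,Q)
  = 1.5052 + 1.5794 - 2.9056
  = 0.1790 bits

Distribution 2 (X, Y):
Marginal P(X) (row sums):
  P(X=0) = 7/8 + 0 + 0 = 7/8
  P(X=1) = 0 + 1/16 + 0 = 1/16
  P(X=2) = 0 + 0 + 1/16 = 1/16
Marginal P(Y) (column sums):
  P(Y=0) = 7/8 + 0 + 0 = 7/8
  P(Y=1) = 0 + 1/16 + 0 = 1/16
  P(Y=2) = 0 + 0 + 1/16 = 1/16

H(X) = -[(7/8)·log₂(7/8) + (1/16)·log₂(1/16) + (1/16)·log₂(1/16)]
  = 0.1686 + 0.2500 + 0.2500
  = 0.6686 bits
H(Y) = -[(7/8)·log₂(7/8) + (1/16)·log₂(1/16) + (1/16)·log₂(1/16)]
  = 0.1686 + 0.2500 + 0.2500
  = 0.6686 bits
H(X,Y) = -[(7/8)·log₂(7/8) + (1/16)·log₂(1/16) + (1/16)·log₂(1/16)]
  = 0.1686 + 0.2500 + 0.2500
  = 0.6686 bits

I(X;Y) = H(X) + H(Y) - H(X,Y)
  = 0.6686 + 0.6686 - 0.6686
  = 0.6686 bits

I(X;Y) = 0.6686 bits > I(P;Q) = 0.1790 bits, so (X, Y) has the higher mutual information (stronger dependence).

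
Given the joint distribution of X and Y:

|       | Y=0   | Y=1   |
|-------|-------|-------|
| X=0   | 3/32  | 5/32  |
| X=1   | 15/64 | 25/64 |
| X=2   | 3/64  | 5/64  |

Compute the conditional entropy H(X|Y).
Marginal P(Y) (column sums):
  P(Y=0) = 3/32 + 15/64 + 3/64 = 3/8
  P(Y=1) = 5/32 + 25/64 + 5/64 = 5/8

H(X|Y) = -Σ P(X,Y)·log₂ P(X|Y), where P(X|Y) = P(X,Y) / P(Y)
  (X=0,Y=0): P(X|Y) = (3/32)/(3/8) = 1/4;  -(3/32)·log₂(1/4) = 0.1875
  (X=0,Y=1): P(X|Y) = (5/32)/(5/8) = 1/4;  -(5/32)·log₂(1/4) = 0.3125
  (X=1,Y=0): P(X|Y) = (15/64)/(3/8) = 5/8;  -(15/64)·log₂(5/8) = 0.1589
  (X=1,Y=1): P(X|Y) = (25/64)/(5/8) = 5/8;  -(25/64)·log₂(5/8) = 0.2649
  (X=2,Y=0): P(X|Y) = (3/64)/(3/8) = 1/8;  -(3/64)·log₂(1/8) = 0.1406
  (X=2,Y=1): P(X|Y) = (5/64)/(5/8) = 1/8;  -(5/64)·log₂(1/8) = 0.2344
H(X|Y) = 0.1875 + 0.3125 + 0.1589 + 0.2649 + 0.1406 + 0.2344
  = 1.2988 bits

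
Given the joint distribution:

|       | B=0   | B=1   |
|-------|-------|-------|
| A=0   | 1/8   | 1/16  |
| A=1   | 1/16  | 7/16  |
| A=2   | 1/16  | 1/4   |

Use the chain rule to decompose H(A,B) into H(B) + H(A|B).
By the chain rule: H(A,B) = H(B) + H(A|B)

Marginal P(B) (column sums):
  P(B=0) = 1/8 + 1/16 + 1/16 = 1/4
  P(B=1) = 1/16 + 7/16 + 1/4 = 3/4
H(B) = -[(1/4)·log₂(1/4) + (3/4)·log₂(3/4)]
  = 0.5000 + 0.3113
  = 0.8113 bits
H(A|B) = -Σ P(A,B)·log₂ P(A|B), where P(A|B) = P(A,B) / P(B)
  (A=0,B=0): P(A|B) = (1/8)/(1/4) = 1/2;  -(1/8)·log₂(1/2) = 0.1250
  (A=0,B=1): P(A|B) = (1/16)/(3/4) = 1/12;  -(1/16)·log₂(1/12) = 0.2241
  (A=1,B=0): P(A|B) = (1/16)/(1/4) = 1/4;  -(1/16)·log₂(1/4) = 0.1250
  (A=1,B=1): P(A|B) = (7/16)/(3/4) = 7/12;  -(7/16)·log₂(7/12) = 0.3402
  (A=2,B=0): P(A|B) = (1/16)/(1/4) = 1/4;  -(1/16)·log₂(1/4) = 0.1250
  (A=2,B=1): P(A|B) = (1/4)/(3/4) = 1/3;  -(1/4)·log₂(1/3) = 0.3962
H(A|B) = 0.1250 + 0.2241 + 0.1250 + 0.3402 + 0.1250 + 0.3962
  = 1.3355 bits

H(A,B) = H(B) + H(A|B) = 0.8113 + 1.3355 = 2.1468 bits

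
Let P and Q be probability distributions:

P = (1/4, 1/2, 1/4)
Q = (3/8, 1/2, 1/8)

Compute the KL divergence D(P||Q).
D(P||Q) = Σ P(i) log₂(P(i)/Q(i))
  i=0: (1/4) × log₂((1/4)/(3/8)) = (1/4) × log₂(2/3) = -0.1462
  i=1: (1/2) × log₂((1/2)/(1/2)) = (1/2) × log₂(1) = 0.0000
  i=2: (1/4) × log₂((1/4)/(1/8)) = (1/4) × log₂(2) = 0.2500
D(P||Q) = -0.1462 + 0.0000 + 0.2500
  = 0.1038 bits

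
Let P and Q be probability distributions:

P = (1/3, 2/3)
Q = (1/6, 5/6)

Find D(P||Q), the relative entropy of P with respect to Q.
D(P||Q) = Σ P(i) log₂(P(i)/Q(i))
  i=0: (1/3) × log₂((1/3)/(1/6)) = (1/3) × log₂(2) = 0.3333
  i=1: (2/3) × log₂((2/3)/(5/6)) = (2/3) × log₂(4/5) = -0.2146
D(P||Q) = 0.3333 - 0.2146
  = 0.1187 bits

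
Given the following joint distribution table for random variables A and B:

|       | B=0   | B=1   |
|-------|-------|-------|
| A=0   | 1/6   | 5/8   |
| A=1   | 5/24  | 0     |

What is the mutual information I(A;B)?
Marginal P(A) (row sums):
  P(A=0) = 1/6 + 5/8 = 19/24
  P(A=1) = 5/24 + 0 = 5/24
Marginal P(B) (column sums):
  P(B=0) = 1/6 + 5/24 = 3/8
  P(B=1) = 5/8 + 0 = 5/8

H(A) = -[(19/24)·log₂(19/24) + (5/24)·log₂(5/24)]
  = 0.2668 + 0.4715
  = 0.7383 bits
H(B) = -[(3/8)·log₂(3/8) + (5/8)·log₂(5/8)]
  = 0.5306 + 0.4238
  = 0.9544 bits
H(A,B) = -[(1/6)·log₂(1/6) + (5/8)·log₂(5/8) + (5/24)·log₂(5/24)]
  = 0.4308 + 0.4238 + 0.4715
  = 1.3261 bits

I(A;B) = H(A) + H(B) - H(A,B)
  = 0.7383 + 0.9544 - 1.3261
  = 0.3666 bits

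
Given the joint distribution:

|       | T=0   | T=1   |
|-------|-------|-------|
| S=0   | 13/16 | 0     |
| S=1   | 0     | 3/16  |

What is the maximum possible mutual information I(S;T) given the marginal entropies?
The upper bound on mutual information is I(S;T) ≤ min(H(S), H(T)).

Marginal P(S) (row sums):
  P(S=0) = 13/16 + 0 = 13/16
  P(S=1) = 0 + 3/16 = 3/16
Marginal P(T) (column sums):
  P(T=0) = 13/16 + 0 = 13/16
  P(T=1) = 0 + 3/16 = 3/16

H(S) = -[(13/16)·log₂(13/16) + (3/16)·log₂(3/16)]
  = 0.2434 + 0.4528
  = 0.6962 bits
H(T) = -[(13/16)·log₂(13/16) + (3/16)·log₂(3/16)]
  = 0.2434 + 0.4528
  = 0.6962 bits

Maximum possible I(S;T) = min(0.6962, 0.6962) = 0.6962 bits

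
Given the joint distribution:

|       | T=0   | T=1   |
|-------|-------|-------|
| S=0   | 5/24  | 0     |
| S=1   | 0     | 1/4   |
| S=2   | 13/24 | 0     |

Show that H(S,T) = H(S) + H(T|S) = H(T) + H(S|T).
Marginal P(S) (row sums):
  P(S=0) = 5/24 + 0 = 5/24
  P(S=1) = 0 + 1/4 = 1/4
  P(S=2) = 13/24 + 0 = 13/24
Marginal P(T) (column sums):
  P(T=0) = 5/24 + 0 + 13/24 = 3/4
  P(T=1) = 0 + 1/4 + 0 = 1/4

Decomposition 1: H(S) + H(T|S)
H(S) = -[(5/24)·log₂(5/24) + (1/4)·log₂(1/4) + (13/24)·log₂(13/24)]
  = 0.4715 + 0.5000 + 0.4791
  = 1.4506 bits
H(T|S) = -Σ P(S,T)·log₂ P(T|S), where P(T|S) = P(S,T) / P(S)
  (cells with P(S,T) = 0 contribute 0)
  (S=0,T=0): P(T|S) = (5/24)/(5/24) = 1;  -(5/24)·log₂(1) = 0.0000
  (S=1,T=1): P(T|S) = (1/4)/(1/4) = 1;  -(1/4)·log₂(1) = 0.0000
  (S=2,T=0): P(T|S) = (13/24)/(13/24) = 1;  -(13/24)·log₂(1) = 0.0000
H(T|S) = 0.0000 + 0.0000 + 0.0000
  = 0.0000 bits
H(S) + H(T|S) = 1.4506 + 0.0000 = 1.4506 bits

Decomposition 2: H(T) + H(S|T)
H(T) = -[(3/4)·log₂(3/4) + (1/4)·log₂(1/4)]
  = 0.3113 + 0.5000
  = 0.8113 bits
H(S|T) = -Σ P(S,T)·log₂ P(S|T), where P(S|T) = P(S,T) / P(T)
  (cells with P(S,T) = 0 contribute 0)
  (S=0,T=0): P(S|T) = (5/24)/(3/4) = 5/18;  -(5/24)·log₂(5/18) = 0.3850
  (S=1,T=1): P(S|T) = (1/4)/(1/4) = 1;  -(1/4)·log₂(1) = 0.0000
  (S=2,T=0): P(S|T) = (13/24)/(3/4) = 13/18;  -(13/24)·log₂(13/18) = 0.2543
H(S|T) = 0.3850 + 0.0000 + 0.2543
  = 0.6393 bits
H(T) + H(S|T) = 0.8113 + 0.6393 = 1.4506 bits

Direct computation of the joint entropy:
H(S,T) = -[(5/24)·log₂(5/24) + (1/4)·log₂(1/4) + (13/24)·log₂(13/24)]
  = 0.4715 + 0.5000 + 0.4791
  = 1.4506 bits

All three agree: H(S,T) = 1.4506 bits ✓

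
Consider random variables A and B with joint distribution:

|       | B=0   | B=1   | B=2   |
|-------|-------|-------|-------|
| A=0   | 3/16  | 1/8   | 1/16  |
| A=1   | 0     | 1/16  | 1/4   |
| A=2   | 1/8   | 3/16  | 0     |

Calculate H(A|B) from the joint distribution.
Marginal P(B) (column sums):
  P(B=0) = 3/16 + 0 + 1/8 = 5/16
  P(B=1) = 1/8 + 1/16 + 3/16 = 3/8
  P(B=2) = 1/16 + 1/4 + 0 = 5/16

H(A|B) = -Σ P(A,B)·log₂ P(A|B), where P(A|B) = P(A,B) / P(B)
  (cells with P(A,B) = 0 contribute 0)
  (A=0,B=0): P(A|B) = (3/16)/(5/16) = 3/5;  -(3/16)·log₂(3/5) = 0.1382
  (A=0,B=1): P(A|B) = (1/8)/(3/8) = 1/3;  -(1/8)·log₂(1/3) = 0.1981
  (A=0,B=2): P(A|B) = (1/16)/(5/16) = 1/5;  -(1/16)·log₂(1/5) = 0.1451
  (A=1,B=1): P(A|B) = (1/16)/(3/8) = 1/6;  -(1/16)·log₂(1/6) = 0.1616
  (A=1,B=2): P(A|B) = (1/4)/(5/16) = 4/5;  -(1/4)·log₂(4/5) = 0.0805
  (A=2,B=0): P(A|B) = (1/8)/(5/16) = 2/5;  -(1/8)·log₂(2/5) = 0.1652
  (A=2,B=1): P(A|B) = (3/16)/(3/8) = 1/2;  -(3/16)·log₂(1/2) = 0.1875
H(A|B) = 0.1382 + 0.1981 + 0.1451 + 0.1616 + 0.0805 + 0.1652 + 0.1875
  = 1.0762 bits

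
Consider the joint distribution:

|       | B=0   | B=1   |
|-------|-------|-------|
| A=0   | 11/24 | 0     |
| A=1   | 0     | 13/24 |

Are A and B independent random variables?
Marginal P(A) (row sums):
  P(A=0) = 11/24 + 0 = 11/24
  P(A=1) = 0 + 13/24 = 13/24
Marginal P(B) (column sums):
  P(B=0) = 11/24 + 0 = 11/24
  P(B=1) = 0 + 13/24 = 13/24

A and B are independent iff P(A=i,B=j) = P(A=i)·P(B=j) for every cell.
  P(A=0)·P(B=0) = 11/24 × 11/24 = 121/576, but P(A=0,B=0) = 11/24 ✗

No, A and B are not independent. Quantitatively, I(A;B) > 0:

H(A) = -[(11/24)·log₂(11/24) + (13/24)·log₂(13/24)]
  = 0.5159 + 0.4791
  = 0.9950 bits
H(B) = -[(11/24)·log₂(11/24) + (13/24)·log₂(13/24)]
  = 0.5159 + 0.4791
  = 0.9950 bits
H(A,B) = -[(11/24)·log₂(11/24) + (13/24)·log₂(13/24)]
  = 0.5159 + 0.4791
  = 0.9950 bits
I(A;B) = H(A) + H(B) - H(A,B) = 0.9950 + 0.9950 - 0.9950 = 0.9950 bits > 0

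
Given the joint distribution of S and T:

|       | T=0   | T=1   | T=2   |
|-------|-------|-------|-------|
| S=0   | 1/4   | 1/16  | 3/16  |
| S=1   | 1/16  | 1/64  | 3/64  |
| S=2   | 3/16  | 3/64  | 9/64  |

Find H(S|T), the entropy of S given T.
Marginal P(T) (column sums):
  P(T=0) = 1/4 + 1/16 + 3/16 = 1/2
  P(T=1) = 1/16 + 1/64 + 3/64 = 1/8
  P(T=2) = 3/16 + 3/64 + 9/64 = 3/8

H(S|T) = -Σ P(S,T)·log₂ P(S|T), where P(S|T) = P(S,T) / P(T)
  (S=0,T=0): P(S|T) = (1/4)/(1/2) = 1/2;  -(1/4)·log₂(1/2) = 0.2500
  (S=0,T=1): P(S|T) = (1/16)/(1/8) = 1/2;  -(1/16)·log₂(1/2) = 0.0625
  (S=0,T=2): P(S|T) = (3/16)/(3/8) = 1/2;  -(3/16)·log₂(1/2) = 0.1875
  (S=1,T=0): P(S|T) = (1/16)/(1/2) = 1/8;  -(1/16)·log₂(1/8) = 0.1875
  (S=1,T=1): P(S|T) = (1/64)/(1/8) = 1/8;  -(1/64)·log₂(1/8) = 0.0469
  (S=1,T=2): P(S|T) = (3/64)/(3/8) = 1/8;  -(3/64)·log₂(1/8) = 0.1406
  (S=2,T=0): P(S|T) = (3/16)/(1/2) = 3/8;  -(3/16)·log₂(3/8) = 0.2653
  (S=2,T=1): P(S|T) = (3/64)/(1/8) = 3/8;  -(3/64)·log₂(3/8) = 0.0663
  (S=2,T=2): P(S|T) = (9/64)/(3/8) = 3/8;  -(9/64)·log₂(3/8) = 0.1990
H(S|T) = 0.2500 + 0.0625 + 0.1875 + 0.1875 + 0.0469 + 0.1406 + 0.2653 + 0.0663 + 0.1990
  = 1.4056 bits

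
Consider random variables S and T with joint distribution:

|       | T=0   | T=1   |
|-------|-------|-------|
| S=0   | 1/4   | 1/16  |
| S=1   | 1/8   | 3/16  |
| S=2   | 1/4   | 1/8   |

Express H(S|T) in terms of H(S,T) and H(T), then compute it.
H(S|T) = H(S,T) - H(T)

Marginal P(T) (column sums):
  P(T=0) = 1/4 + 1/8 + 1/4 = 5/8
  P(T=1) = 1/16 + 3/16 + 1/8 = 3/8

H(S,T) = -[(1/4)·log₂(1/4) + (1/16)·log₂(1/16) + (1/8)·log₂(1/8) + (3/16)·log₂(3/16) + (1/4)·log₂(1/4) + (1/8)·log₂(1/8)]
  = 0.5000 + 0.2500 + 0.3750 + 0.4528 + 0.5000 + 0.3750
  = 2.4528 bits
H(T) = -[(5/8)·log₂(5/8) + (3/8)·log₂(3/8)]
  = 0.4238 + 0.5306
  = 0.9544 bits

H(S|T) = 2.4528 - 0.9544 = 1.4984 bits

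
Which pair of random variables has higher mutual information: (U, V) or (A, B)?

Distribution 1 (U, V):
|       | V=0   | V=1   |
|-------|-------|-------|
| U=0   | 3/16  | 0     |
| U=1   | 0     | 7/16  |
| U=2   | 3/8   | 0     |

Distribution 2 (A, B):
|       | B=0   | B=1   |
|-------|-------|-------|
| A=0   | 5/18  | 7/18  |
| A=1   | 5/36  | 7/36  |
Distribution 1 (U, V):
Marginal P(U) (row sums):
  P(U=0) = 3/16 + 0 = 3/16
  P(U=1) = 0 + 7/16 = 7/16
  P(U=2) = 3/8 + 0 = 3/8
Marginal P(V) (column sums):
  P(V=0) = 3/16 + 0 + 3/8 = 9/16
  P(V=1) = 0 + 7/16 + 0 = 7/16

H(U) = -[(3/16)·log₂(3/16) + (7/16)·log₂(7/16) + (3/8)·log₂(3/8)]
  = 0.4528 + 0.5218 + 0.5306
  = 1.5052 bits
H(V) = -[(9/16)·log₂(9/16) + (7/16)·log₂(7/16)]
  = 0.4669 + 0.5218
  = 0.9887 bits
H(U,V) = -[(3/16)·log₂(3/16) + (7/16)·log₂(7/16) + (3/8)·log₂(3/8)]
  = 0.4528 + 0.5218 + 0.5306
  = 1.5052 bits

I(U;V) = H(U) + H(V) - H(U,V)
  = 1.5052 + 0.9887 - 1.5052
  = 0.9887 bits

Distribution 2 (A, B):
Marginal P(A) (row sums):
  P(A=0) = 5/18 + 7/18 = 2/3
  P(A=1) = 5/36 + 7/36 = 1/3
Marginal P(B) (column sums):
  P(B=0) = 5/18 + 5/36 = 5/12
  P(B=1) = 7/18 + 7/36 = 7/12

H(A) = -[(2/3)·log₂(2/3) + (1/3)·log₂(1/3)]
  = 0.3900 + 0.5283
  = 0.9183 bits
H(B) = -[(5/12)·log₂(5/12) + (7/12)·log₂(7/12)]
  = 0.5263 + 0.4536
  = 0.9799 bits
H(A,B) = -[(5/18)·log₂(5/18) + (7/18)·log₂(7/18) + (5/36)·log₂(5/36) + (7/36)·log₂(7/36)]
  = 0.5133 + 0.5299 + 0.3956 + 0.4594
  = 1.8982 bits

I(A;B) = H(A) + H(B) - H(A,B)
  = 0.9183 + 0.9799 - 1.8982
  = 0.0000 bits

I(U;V) = 0.9887 bits > I(A;B) = 0.0000 bits, so (U, V) has the higher mutual information (stronger dependence).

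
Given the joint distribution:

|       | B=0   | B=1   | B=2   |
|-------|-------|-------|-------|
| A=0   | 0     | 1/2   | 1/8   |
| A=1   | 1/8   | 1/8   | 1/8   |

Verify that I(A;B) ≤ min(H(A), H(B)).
Marginal P(A) (row sums):
  P(A=0) = 0 + 1/2 + 1/8 = 5/8
  P(A=1) = 1/8 + 1/8 + 1/8 = 3/8
Marginal P(B) (column sums):
  P(B=0) = 0 + 1/8 = 1/8
  P(B=1) = 1/2 + 1/8 = 5/8
  P(B=2) = 1/8 + 1/8 = 1/4

H(A) = -[(5/8)·log₂(5/8) + (3/8)·log₂(3/8)]
  = 0.4238 + 0.5306
  = 0.9544 bits
H(B) = -[(1/8)·log₂(1/8) + (5/8)·log₂(5/8) + (1/4)·log₂(1/4)]
  = 0.3750 + 0.4238 + 0.5000
  = 1.2988 bits
H(A,B) = -[(1/2)·log₂(1/2) + (1/8)·log₂(1/8) + (1/8)·log₂(1/8) + (1/8)·log₂(1/8) + (1/8)·log₂(1/8)]
  = 0.5000 + 0.3750 + 0.3750 + 0.3750 + 0.3750
  = 2.0000 bits

I(A;B) = H(A) + H(B) - H(A,B)
  = 0.9544 + 1.2988 - 2.0000
  = 0.2532 bits

min(H(A), H(B)) = min(0.9544, 1.2988) = 0.9544 bits
Since 0.2532 ≤ 0.9544, the bound is satisfied ✓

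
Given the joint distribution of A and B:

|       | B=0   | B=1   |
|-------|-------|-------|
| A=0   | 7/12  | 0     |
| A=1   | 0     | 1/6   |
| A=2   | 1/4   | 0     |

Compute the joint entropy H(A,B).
H(A,B) = -Σ P(A,B) log₂ P(A,B), summed over the non-zero cells:
H(A,B) = -[(7/12)·log₂(7/12) + (1/6)·log₂(1/6) + (1/4)·log₂(1/4)]
  = 0.4536 + 0.4308 + 0.5000
  = 1.3844 bits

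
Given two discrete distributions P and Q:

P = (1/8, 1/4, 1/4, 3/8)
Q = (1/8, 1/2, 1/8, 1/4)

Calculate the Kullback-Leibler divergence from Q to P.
D(P||Q) = Σ P(i) log₂(P(i)/Q(i))
  i=0: (1/8) × log₂((1/8)/(1/8)) = (1/8) × log₂(1) = 0.0000
  i=1: (1/4) × log₂((1/4)/(1/2)) = (1/4) × log₂(1/2) = -0.2500
  i=2: (1/4) × log₂((1/4)/(1/8)) = (1/4) × log₂(2) = 0.2500
  i=3: (3/8) × log₂((3/8)/(1/4)) = (3/8) × log₂(3/2) = 0.2194
D(P||Q) = 0.0000 - 0.2500 + 0.2500 + 0.2194
  = 0.2194 bits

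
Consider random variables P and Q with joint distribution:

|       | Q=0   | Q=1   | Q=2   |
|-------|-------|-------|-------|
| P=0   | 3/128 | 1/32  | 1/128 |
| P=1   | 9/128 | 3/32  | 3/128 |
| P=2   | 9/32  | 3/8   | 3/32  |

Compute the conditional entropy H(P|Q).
Marginal P(Q) (column sums):
  P(Q=0) = 3/128 + 9/128 + 9/32 = 3/8
  P(Q=1) = 1/32 + 3/32 + 3/8 = 1/2
  P(Q=2) = 1/128 + 3/128 + 3/32 = 1/8

H(P|Q) = -Σ P(P,Q)·log₂ P(P|Q), where P(P|Q) = P(P,Q) / P(Q)
  (P=0,Q=0): P(P|Q) = (3/128)/(3/8) = 1/16;  -(3/128)·log₂(1/16) = 0.0938
  (P=0,Q=1): P(P|Q) = (1/32)/(1/2) = 1/16;  -(1/32)·log₂(1/16) = 0.1250
  (P=0,Q=2): P(P|Q) = (1/128)/(1/8) = 1/16;  -(1/128)·log₂(1/16) = 0.0313
  (P=1,Q=0): P(P|Q) = (9/128)/(3/8) = 3/16;  -(9/128)·log₂(3/16) = 0.1698
  (P=1,Q=1): P(P|Q) = (3/32)/(1/2) = 3/16;  -(3/32)·log₂(3/16) = 0.2264
  (P=1,Q=2): P(P|Q) = (3/128)/(1/8) = 3/16;  -(3/128)·log₂(3/16) = 0.0566
  (P=2,Q=0): P(P|Q) = (9/32)/(3/8) = 3/4;  -(9/32)·log₂(3/4) = 0.1167
  (P=2,Q=1): P(P|Q) = (3/8)/(1/2) = 3/4;  -(3/8)·log₂(3/4) = 0.1556
  (P=2,Q=2): P(P|Q) = (3/32)/(1/8) = 3/4;  -(3/32)·log₂(3/4) = 0.0389
H(P|Q) = 0.0938 + 0.1250 + 0.0313 + 0.1698 + 0.2264 + 0.0566 + 0.1167 + 0.1556 + 0.0389
  = 1.0141 bits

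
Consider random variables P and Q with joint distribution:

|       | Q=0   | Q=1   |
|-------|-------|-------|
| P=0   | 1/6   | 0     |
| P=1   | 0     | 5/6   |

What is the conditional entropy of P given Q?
Marginal P(Q) (column sums):
  P(Q=0) = 1/6 + 0 = 1/6
  P(Q=1) = 0 + 5/6 = 5/6

H(P|Q) = -Σ P(P,Q)·log₂ P(P|Q), where P(P|Q) = P(P,Q) / P(Q)
  (cells with P(P,Q) = 0 contribute 0)
  (P=0,Q=0): P(P|Q) = (1/6)/(1/6) = 1;  -(1/6)·log₂(1) = 0.0000
  (P=1,Q=1): P(P|Q) = (5/6)/(5/6) = 1;  -(5/6)·log₂(1) = 0.0000
H(P|Q) = 0.0000 + 0.0000
  = 0.0000 bits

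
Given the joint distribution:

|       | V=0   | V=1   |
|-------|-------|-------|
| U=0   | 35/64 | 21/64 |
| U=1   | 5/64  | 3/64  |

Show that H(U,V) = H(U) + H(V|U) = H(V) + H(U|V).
Marginal P(U) (row sums):
  P(U=0) = 35/64 + 21/64 = 7/8
  P(U=1) = 5/64 + 3/64 = 1/8
Marginal P(V) (column sums):
  P(V=0) = 35/64 + 5/64 = 5/8
  P(V=1) = 21/64 + 3/64 = 3/8

Decomposition 1: H(U) + H(V|U)
H(U) = -[(7/8)·log₂(7/8) + (1/8)·log₂(1/8)]
  = 0.1686 + 0.3750
  = 0.5436 bits
H(V|U) = -Σ P(U,V)·log₂ P(V|U), where P(V|U) = P(U,V) / P(U)
  (U=0,V=0): P(V|U) = (35/64)/(7/8) = 5/8;  -(35/64)·log₂(5/8) = 0.3708
  (U=0,V=1): P(V|U) = (21/64)/(7/8) = 3/8;  -(21/64)·log₂(3/8) = 0.4643
  (U=1,V=0): P(V|U) = (5/64)/(1/8) = 5/8;  -(5/64)·log₂(5/8) = 0.0530
  (U=1,V=1): P(V|U) = (3/64)/(1/8) = 3/8;  -(3/64)·log₂(3/8) = 0.0663
H(V|U) = 0.3708 + 0.4643 + 0.0530 + 0.0663
  = 0.9544 bits
H(U) + H(V|U) = 0.5436 + 0.9544 = 1.4980 bits

Decomposition 2: H(V) + H(U|V)
H(V) = -[(5/8)·log₂(5/8) + (3/8)·log₂(3/8)]
  = 0.4238 + 0.5306
  = 0.9544 bits
H(U|V) = -Σ P(U,V)·log₂ P(U|V), where P(U|V) = P(U,V) / P(V)
  (U=0,V=0): P(U|V) = (35/64)/(5/8) = 7/8;  -(35/64)·log₂(7/8) = 0.1054
  (U=0,V=1): P(U|V) = (21/64)/(3/8) = 7/8;  -(21/64)·log₂(7/8) = 0.0632
  (U=1,V=0): P(U|V) = (5/64)/(5/8) = 1/8;  -(5/64)·log₂(1/8) = 0.2344
  (U=1,V=1): P(U|V) = (3/64)/(3/8) = 1/8;  -(3/64)·log₂(1/8) = 0.1406
H(U|V) = 0.1054 + 0.0632 + 0.2344 + 0.1406
  = 0.5436 bits
H(V) + H(U|V) = 0.9544 + 0.5436 = 1.4980 bits

Direct computation of the joint entropy:
H(U,V) = -[(35/64)·log₂(35/64) + (21/64)·log₂(21/64) + (5/64)·log₂(5/64) + (3/64)·log₂(3/64)]
  = 0.4762 + 0.5275 + 0.2873 + 0.2070
  = 1.4980 bits

All three agree: H(U,V) = 1.4980 bits ✓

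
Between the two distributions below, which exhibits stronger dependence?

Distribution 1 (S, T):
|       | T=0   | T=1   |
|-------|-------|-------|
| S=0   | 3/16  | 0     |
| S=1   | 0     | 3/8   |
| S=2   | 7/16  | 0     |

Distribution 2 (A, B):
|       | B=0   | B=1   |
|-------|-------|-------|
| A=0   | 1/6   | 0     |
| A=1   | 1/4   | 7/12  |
Distribution 1 (S, T):
Marginal P(S) (row sums):
  P(S=0) = 3/16 + 0 = 3/16
  P(S=1) = 0 + 3/8 = 3/8
  P(S=2) = 7/16 + 0 = 7/16
Marginal P(T) (column sums):
  P(T=0) = 3/16 + 0 + 7/16 = 5/8
  P(T=1) = 0 + 3/8 + 0 = 3/8

H(S) = -[(3/16)·log₂(3/16) + (3/8)·log₂(3/8) + (7/16)·log₂(7/16)]
  = 0.4528 + 0.5306 + 0.5218
  = 1.5052 bits
H(T) = -[(5/8)·log₂(5/8) + (3/8)·log₂(3/8)]
  = 0.4238 + 0.5306
  = 0.9544 bits
H(S,T) = -[(3/16)·log₂(3/16) + (3/8)·log₂(3/8) + (7/16)·log₂(7/16)]
  = 0.4528 + 0.5306 + 0.5218
  = 1.5052 bits

I(S;T) = H(S) + H(T) - H(S,T)
  = 1.5052 + 0.9544 - 1.5052
  = 0.9544 bits

Distribution 2 (A, B):
Marginal P(A) (row sums):
  P(A=0) = 1/6 + 0 = 1/6
  P(A=1) = 1/4 + 7/12 = 5/6
Marginal P(B) (column sums):
  P(B=0) = 1/6 + 1/4 = 5/12
  P(B=1) = 0 + 7/12 = 7/12

H(A) = -[(1/6)·log₂(1/6) + (5/6)·log₂(5/6)]
  = 0.4308 + 0.2192
  = 0.6500 bits
H(B) = -[(5/12)·log₂(5/12) + (7/12)·log₂(7/12)]
  = 0.5263 + 0.4536
  = 0.9799 bits
H(A,B) = -[(1/6)·log₂(1/6) + (1/4)·log₂(1/4) + (7/12)·log₂(7/12)]
  = 0.4308 + 0.5000 + 0.4536
  = 1.3844 bits

I(A;B) = H(A) + H(B) - H(A,B)
  = 0.6500 + 0.9799 - 1.3844
  = 0.2455 bits

I(S;T) = 0.9544 bits > I(A;B) = 0.2455 bits, so (S, T) has the higher mutual information (stronger dependence).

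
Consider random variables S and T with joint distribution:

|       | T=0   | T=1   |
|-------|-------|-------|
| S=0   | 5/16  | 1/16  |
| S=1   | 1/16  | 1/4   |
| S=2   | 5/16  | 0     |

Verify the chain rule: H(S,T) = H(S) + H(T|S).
Left side:
H(S,T) = -[(5/16)·log₂(5/16) + (1/16)·log₂(1/16) + (1/16)·log₂(1/16) + (1/4)·log₂(1/4) + (5/16)·log₂(5/16)]
  = 0.5244 + 0.2500 + 0.2500 + 0.5000 + 0.5244
  = 2.0488 bits

Right side:
Marginal P(S) (row sums):
  P(S=0) = 5/16 + 1/16 = 3/8
  P(S=1) = 1/16 + 1/4 = 5/16
  P(S=2) = 5/16 + 0 = 5/16
H(S) = -[(3/8)·log₂(3/8) + (5/16)·log₂(5/16) + (5/16)·log₂(5/16)]
  = 0.5306 + 0.5244 + 0.5244
  = 1.5794 bits
H(T|S) = -Σ P(S,T)·log₂ P(T|S), where P(T|S) = P(S,T) / P(S)
  (cells with P(S,T) = 0 contribute 0)
  (S=0,T=0): P(T|S) = (5/16)/(3/8) = 5/6;  -(5/16)·log₂(5/6) = 0.0822
  (S=0,T=1): P(T|S) = (1/16)/(3/8) = 1/6;  -(1/16)·log₂(1/6) = 0.1616
  (S=1,T=0): P(T|S) = (1/16)/(5/16) = 1/5;  -(1/16)·log₂(1/5) = 0.1451
  (S=1,T=1): P(T|S) = (1/4)/(5/16) = 4/5;  -(1/4)·log₂(4/5) = 0.0805
  (S=2,T=0): P(T|S) = (5/16)/(5/16) = 1;  -(5/16)·log₂(1) = 0.0000
H(T|S) = 0.0822 + 0.1616 + 0.1451 + 0.0805 + 0.0000
  = 0.4694 bits
H(S) + H(T|S) = 1.5794 + 0.4694 = 2.0488 bits

Both sides equal 2.0488 bits, so the chain rule holds ✓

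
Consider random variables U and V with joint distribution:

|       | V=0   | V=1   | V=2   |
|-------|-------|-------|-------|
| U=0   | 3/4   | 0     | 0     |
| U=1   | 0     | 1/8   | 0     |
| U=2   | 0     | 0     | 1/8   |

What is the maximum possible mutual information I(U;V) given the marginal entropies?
The upper bound on mutual information is I(U;V) ≤ min(H(U), H(V)).

Marginal P(U) (row sums):
  P(U=0) = 3/4 + 0 + 0 = 3/4
  P(U=1) = 0 + 1/8 + 0 = 1/8
  P(U=2) = 0 + 0 + 1/8 = 1/8
Marginal P(V) (column sums):
  P(V=0) = 3/4 + 0 + 0 = 3/4
  P(V=1) = 0 + 1/8 + 0 = 1/8
  P(V=2) = 0 + 0 + 1/8 = 1/8

H(U) = -[(3/4)·log₂(3/4) + (1/8)·log₂(1/8) + (1/8)·log₂(1/8)]
  = 0.3113 + 0.3750 + 0.3750
  = 1.0613 bits
H(V) = -[(3/4)·log₂(3/4) + (1/8)·log₂(1/8) + (1/8)·log₂(1/8)]
  = 0.3113 + 0.3750 + 0.3750
  = 1.0613 bits

Maximum possible I(U;V) = min(1.0613, 1.0613) = 1.0613 bits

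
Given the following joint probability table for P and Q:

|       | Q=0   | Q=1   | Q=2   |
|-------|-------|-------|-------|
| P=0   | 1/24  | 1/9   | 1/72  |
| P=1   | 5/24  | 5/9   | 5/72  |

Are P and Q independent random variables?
Marginal P(P) (row sums):
  P(P=0) = 1/24 + 1/9 + 1/72 = 1/6
  P(P=1) = 5/24 + 5/9 + 5/72 = 5/6
Marginal P(Q) (column sums):
  P(Q=0) = 1/24 + 5/24 = 1/4
  P(Q=1) = 1/9 + 5/9 = 2/3
  P(Q=2) = 1/72 + 5/72 = 1/12

P and Q are independent iff P(P=i,Q=j) = P(P=i)·P(Q=j) for every cell.
  P(P=0)·P(Q=0) = 1/6 × 1/4 = 1/24 = P(P=0,Q=0) ✓
  P(P=0)·P(Q=1) = 1/6 × 2/3 = 1/9 = P(P=0,Q=1) ✓
  P(P=0)·P(Q=2) = 1/6 × 1/12 = 1/72 = P(P=0,Q=2) ✓
  P(P=1)·P(Q=0) = 5/6 × 1/4 = 5/24 = P(P=1,Q=0) ✓
  P(P=1)·P(Q=1) = 5/6 × 2/3 = 5/9 = P(P=1,Q=1) ✓
  P(P=1)·P(Q=2) = 5/6 × 1/12 = 5/72 = P(P=1,Q=2) ✓

Yes, P and Q are independent: every cell factors, so I(P;Q) = 0 bits.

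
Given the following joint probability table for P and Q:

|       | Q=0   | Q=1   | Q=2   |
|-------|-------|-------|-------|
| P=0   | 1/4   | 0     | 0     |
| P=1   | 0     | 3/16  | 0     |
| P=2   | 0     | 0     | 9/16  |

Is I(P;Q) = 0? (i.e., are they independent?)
Marginal P(P) (row sums):
  P(P=0) = 1/4 + 0 + 0 = 1/4
  P(P=1) = 0 + 3/16 + 0 = 3/16
  P(P=2) = 0 + 0 + 9/16 = 9/16
Marginal P(Q) (column sums):
  P(Q=0) = 1/4 + 0 + 0 = 1/4
  P(Q=1) = 0 + 3/16 + 0 = 3/16
  P(Q=2) = 0 + 0 + 9/16 = 9/16

P and Q are independent iff P(P=i,Q=j) = P(P=i)·P(Q=j) for every cell.
  P(P=0)·P(Q=0) = 1/4 × 1/4 = 1/16, but P(P=0,Q=0) = 1/4 ✗

No, P and Q are not independent. Quantitatively, I(P;Q) > 0:

H(P) = -[(1/4)·log₂(1/4) + (3/16)·log₂(3/16) + (9/16)·log₂(9/16)]
  = 0.5000 + 0.4528 + 0.4669
  = 1.4197 bits
H(Q) = -[(1/4)·log₂(1/4) + (3/16)·log₂(3/16) + (9/16)·log₂(9/16)]
  = 0.5000 + 0.4528 + 0.4669
  = 1.4197 bits
H(P,Q) = -[(1/4)·log₂(1/4) + (3/16)·log₂(3/16) + (9/16)·log₂(9/16)]
  = 0.5000 + 0.4528 + 0.4669
  = 1.4197 bits
I(P;Q) = H(P) + H(Q) - H(P,Q) = 1.4197 + 1.4197 - 1.4197 = 1.4197 bits > 0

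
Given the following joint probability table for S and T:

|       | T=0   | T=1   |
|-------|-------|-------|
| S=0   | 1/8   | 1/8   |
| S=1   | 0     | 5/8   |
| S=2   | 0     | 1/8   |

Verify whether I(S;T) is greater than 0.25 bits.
Marginal P(S) (row sums):
  P(S=0) = 1/8 + 1/8 = 1/4
  P(S=1) = 0 + 5/8 = 5/8
  P(S=2) = 0 + 1/8 = 1/8
Marginal P(T) (column sums):
  P(T=0) = 1/8 + 0 + 0 = 1/8
  P(T=1) = 1/8 + 5/8 + 1/8 = 7/8

H(S) = -[(1/4)·log₂(1/4) + (5/8)·log₂(5/8) + (1/8)·log₂(1/8)]
  = 0.5000 + 0.4238 + 0.3750
  = 1.2988 bits
H(T) = -[(1/8)·log₂(1/8) + (7/8)·log₂(7/8)]
  = 0.3750 + 0.1686
  = 0.5436 bits
H(S,T) = -[(1/8)·log₂(1/8) + (1/8)·log₂(1/8) + (5/8)·log₂(5/8) + (1/8)·log₂(1/8)]
  = 0.3750 + 0.3750 + 0.4238 + 0.3750
  = 1.5488 bits

I(S;T) = H(S) + H(T) - H(S,T)
  = 1.2988 + 0.5436 - 1.5488
  = 0.2936 bits

Yes. I(S;T) = 0.2936 bits, which is > 0.25 bits.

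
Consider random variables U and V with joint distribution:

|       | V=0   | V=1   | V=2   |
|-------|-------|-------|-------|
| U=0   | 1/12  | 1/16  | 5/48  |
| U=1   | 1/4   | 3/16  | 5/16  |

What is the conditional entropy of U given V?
Marginal P(V) (column sums):
  P(V=0) = 1/12 + 1/4 = 1/3
  P(V=1) = 1/16 + 3/16 = 1/4
  P(V=2) = 5/48 + 5/16 = 5/12

H(U|V) = -Σ P(U,V)·log₂ P(U|V), where P(U|V) = P(U,V) / P(V)
  (U=0,V=0): P(U|V) = (1/12)/(1/3) = 1/4;  -(1/12)·log₂(1/4) = 0.1667
  (U=0,V=1): P(U|V) = (1/16)/(1/4) = 1/4;  -(1/16)·log₂(1/4) = 0.1250
  (U=0,V=2): P(U|V) = (5/48)/(5/12) = 1/4;  -(5/48)·log₂(1/4) = 0.2083
  (U=1,V=0): P(U|V) = (1/4)/(1/3) = 3/4;  -(1/4)·log₂(3/4) = 0.1038
  (U=1,V=1): P(U|V) = (3/16)/(1/4) = 3/4;  -(3/16)·log₂(3/4) = 0.0778
  (U=1,V=2): P(U|V) = (5/16)/(5/12) = 3/4;  -(5/16)·log₂(3/4) = 0.1297
H(U|V) = 0.1667 + 0.1250 + 0.2083 + 0.1038 + 0.0778 + 0.1297
  = 0.8113 bits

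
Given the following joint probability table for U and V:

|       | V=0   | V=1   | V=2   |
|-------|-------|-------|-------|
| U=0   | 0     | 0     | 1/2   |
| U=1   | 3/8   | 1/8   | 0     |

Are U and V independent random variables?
Marginal P(U) (row sums):
  P(U=0) = 0 + 0 + 1/2 = 1/2
  P(U=1) = 3/8 + 1/8 + 0 = 1/2
Marginal P(V) (column sums):
  P(V=0) = 0 + 3/8 = 3/8
  P(V=1) = 0 + 1/8 = 1/8
  P(V=2) = 1/2 + 0 = 1/2

U and V are independent iff P(U=i,V=j) = P(U=i)·P(V=j) for every cell.
  P(U=0)·P(V=0) = 1/2 × 3/8 = 3/16, but P(U=0,V=0) = 0 ✗

No, U and V are not independent. Quantitatively, I(U;V) > 0:

H(U) = -[(1/2)·log₂(1/2) + (1/2)·log₂(1/2)]
  = 0.5000 + 0.5000
  = 1.0000 bits
H(V) = -[(3/8)·log₂(3/8) + (1/8)·log₂(1/8) + (1/2)·log₂(1/2)]
  = 0.5306 + 0.3750 + 0.5000
  = 1.4056 bits
H(U,V) = -[(1/2)·log₂(1/2) + (3/8)·log₂(3/8) + (1/8)·log₂(1/8)]
  = 0.5000 + 0.5306 + 0.3750
  = 1.4056 bits
I(U;V) = H(U) + H(V) - H(U,V) = 1.0000 + 1.4056 - 1.4056 = 1.0000 bits > 0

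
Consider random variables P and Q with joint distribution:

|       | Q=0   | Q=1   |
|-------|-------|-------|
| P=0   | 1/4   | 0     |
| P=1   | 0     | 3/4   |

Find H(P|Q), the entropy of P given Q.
Marginal P(Q) (column sums):
  P(Q=0) = 1/4 + 0 = 1/4
  P(Q=1) = 0 + 3/4 = 3/4

H(P|Q) = -Σ P(P,Q)·log₂ P(P|Q), where P(P|Q) = P(P,Q) / P(Q)
  (cells with P(P,Q) = 0 contribute 0)
  (P=0,Q=0): P(P|Q) = (1/4)/(1/4) = 1;  -(1/4)·log₂(1) = 0.0000
  (P=1,Q=1): P(P|Q) = (3/4)/(3/4) = 1;  -(3/4)·log₂(1) = 0.0000
H(P|Q) = 0.0000 + 0.0000
  = 0.0000 bits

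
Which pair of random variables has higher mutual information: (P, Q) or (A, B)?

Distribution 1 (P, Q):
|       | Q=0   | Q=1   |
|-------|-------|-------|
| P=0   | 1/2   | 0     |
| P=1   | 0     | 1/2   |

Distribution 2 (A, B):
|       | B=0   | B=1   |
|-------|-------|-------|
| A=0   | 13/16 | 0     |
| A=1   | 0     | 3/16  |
Distribution 1 (P, Q):
Marginal P(P) (row sums):
  P(P=0) = 1/2 + 0 = 1/2
  P(P=1) = 0 + 1/2 = 1/2
Marginal P(Q) (column sums):
  P(Q=0) = 1/2 + 0 = 1/2
  P(Q=1) = 0 + 1/2 = 1/2

H(P) = -[(1/2)·log₂(1/2) + (1/2)·log₂(1/2)]
  = 0.5000 + 0.5000
  = 1.0000 bits
H(Q) = -[(1/2)·log₂(1/2) + (1/2)·log₂(1/2)]
  = 0.5000 + 0.5000
  = 1.0000 bits
H(P,Q) = -[(1/2)·log₂(1/2) + (1/2)·log₂(1/2)]
  = 0.5000 + 0.5000
  = 1.0000 bits

I(P;Q) = H(P) + H(Q) - H(P,Q)
  = 1.0000 + 1.0000 - 1.0000
  = 1.0000 bits

Distribution 2 (A, B):
Marginal P(A) (row sums):
  P(A=0) = 13/16 + 0 = 13/16
  P(A=1) = 0 + 3/16 = 3/16
Marginal P(B) (column sums):
  P(B=0) = 13/16 + 0 = 13/16
  P(B=1) = 0 + 3/16 = 3/16

H(A) = -[(13/16)·log₂(13/16) + (3/16)·log₂(3/16)]
  = 0.2434 + 0.4528
  = 0.6962 bits
H(B) = -[(13/16)·log₂(13/16) + (3/16)·log₂(3/16)]
  = 0.2434 + 0.4528
  = 0.6962 bits
H(A,B) = -[(13/16)·log₂(13/16) + (3/16)·log₂(3/16)]
  = 0.2434 + 0.4528
  = 0.6962 bits

I(A;B) = H(A) + H(B) - H(A,B)
  = 0.6962 + 0.6962 - 0.6962
  = 0.6962 bits

I(P;Q) = 1.0000 bits > I(A;B) = 0.6962 bits, so (P, Q) has the higher mutual information (stronger dependence).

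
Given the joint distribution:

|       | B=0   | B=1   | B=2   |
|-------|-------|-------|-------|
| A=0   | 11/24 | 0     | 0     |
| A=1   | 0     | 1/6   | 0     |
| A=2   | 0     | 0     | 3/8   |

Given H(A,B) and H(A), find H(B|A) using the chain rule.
From the chain rule: H(A,B) = H(A) + H(B|A)
Therefore: H(B|A) = H(A,B) - H(A)

H(A,B) = -[(11/24)·log₂(11/24) + (1/6)·log₂(1/6) + (3/8)·log₂(3/8)]
  = 0.5159 + 0.4308 + 0.5306
  = 1.4773 bits
Marginal P(A) (row sums):
  P(A=0) = 11/24 + 0 + 0 = 11/24
  P(A=1) = 0 + 1/6 + 0 = 1/6
  P(A=2) = 0 + 0 + 3/8 = 3/8
H(A) = -[(11/24)·log₂(11/24) + (1/6)·log₂(1/6) + (3/8)·log₂(3/8)]
  = 0.5159 + 0.4308 + 0.5306
  = 1.4773 bits

H(B|A) = 1.4773 - 1.4773 = 0.0000 bits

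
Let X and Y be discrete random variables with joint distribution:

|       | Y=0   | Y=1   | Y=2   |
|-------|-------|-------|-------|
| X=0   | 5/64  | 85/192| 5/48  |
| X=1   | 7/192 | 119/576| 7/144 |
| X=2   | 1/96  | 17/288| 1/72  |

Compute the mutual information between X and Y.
Marginal P(X) (row sums):
  P(X=0) = 5/64 + 85/192 + 5/48 = 5/8
  P(X=1) = 7/192 + 119/576 + 7/144 = 7/24
  P(X=2) = 1/96 + 17/288 + 1/72 = 1/12
Marginal P(Y) (column sums):
  P(Y=0) = 5/64 + 7/192 + 1/96 = 1/8
  P(Y=1) = 85/192 + 119/576 + 17/288 = 17/24
  P(Y=2) = 5/48 + 7/144 + 1/72 = 1/6

H(X) = -[(5/8)·log₂(5/8) + (7/24)·log₂(7/24) + (1/12)·log₂(1/12)]
  = 0.4238 + 0.5185 + 0.2987
  = 1.2410 bits
H(Y) = -[(1/8)·log₂(1/8) + (17/24)·log₂(17/24) + (1/6)·log₂(1/6)]
  = 0.3750 + 0.3524 + 0.4308
  = 1.1582 bits
H(X,Y) = -[(5/64)·log₂(5/64) + (85/192)·log₂(85/192) + (5/48)·log₂(5/48) + (7/192)·log₂(7/192) + (119/576)·log₂(119/576) + (7/144)·log₂(7/144) + (1/96)·log₂(1/96) + (17/288)·log₂(17/288) + (1/72)·log₂(1/72)]
  = 0.2873 + 0.5204 + 0.3399 + 0.1742 + 0.4700 + 0.2121 + 0.0686 + 0.2410 + 0.0857
  = 2.3992 bits

I(X;Y) = H(X) + H(Y) - H(X,Y)
  = 1.2410 + 1.1582 - 2.3992
  = 0.0000 bits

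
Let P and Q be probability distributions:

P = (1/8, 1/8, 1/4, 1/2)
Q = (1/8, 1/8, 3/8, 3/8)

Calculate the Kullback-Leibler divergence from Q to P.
D(P||Q) = Σ P(i) log₂(P(i)/Q(i))
  i=0: (1/8) × log₂((1/8)/(1/8)) = (1/8) × log₂(1) = 0.0000
  i=1: (1/8) × log₂((1/8)/(1/8)) = (1/8) × log₂(1) = 0.0000
  i=2: (1/4) × log₂((1/4)/(3/8)) = (1/4) × log₂(2/3) = -0.1462
  i=3: (1/2) × log₂((1/2)/(3/8)) = (1/2) × log₂(4/3) = 0.2075
D(P||Q) = 0.0000 + 0.0000 - 0.1462 + 0.2075
  = 0.0613 bits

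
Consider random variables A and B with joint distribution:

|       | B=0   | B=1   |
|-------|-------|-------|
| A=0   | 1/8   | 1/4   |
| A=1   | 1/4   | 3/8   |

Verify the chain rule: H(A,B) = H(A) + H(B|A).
Left side:
H(A,B) = -[(1/8)·log₂(1/8) + (1/4)·log₂(1/4) + (1/4)·log₂(1/4) + (3/8)·log₂(3/8)]
  = 0.3750 + 0.5000 + 0.5000 + 0.5306
  = 1.9056 bits

Right side:
Marginal P(A) (row sums):
  P(A=0) = 1/8 + 1/4 = 3/8
  P(A=1) = 1/4 + 3/8 = 5/8
H(A) = -[(3/8)·log₂(3/8) + (5/8)·log₂(5/8)]
  = 0.5306 + 0.4238
  = 0.9544 bits
H(B|A) = -Σ P(A,B)·log₂ P(B|A), where P(B|A) = P(A,B) / P(A)
  (A=0,B=0): P(B|A) = (1/8)/(3/8) = 1/3;  -(1/8)·log₂(1/3) = 0.1981
  (A=0,B=1): P(B|A) = (1/4)/(3/8) = 2/3;  -(1/4)·log₂(2/3) = 0.1462
  (A=1,B=0): P(B|A) = (1/4)/(5/8) = 2/5;  -(1/4)·log₂(2/5) = 0.3305
  (A=1,B=1): P(B|A) = (3/8)/(5/8) = 3/5;  -(3/8)·log₂(3/5) = 0.2764
H(B|A) = 0.1981 + 0.1462 + 0.3305 + 0.2764
  = 0.9512 bits
H(A) + H(B|A) = 0.9544 + 0.9512 = 1.9056 bits

Both sides equal 1.9056 bits, so the chain rule holds ✓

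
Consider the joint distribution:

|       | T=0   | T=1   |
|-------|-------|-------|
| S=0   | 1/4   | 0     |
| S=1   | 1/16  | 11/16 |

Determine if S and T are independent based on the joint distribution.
Marginal P(S) (row sums):
  P(S=0) = 1/4 + 0 = 1/4
  P(S=1) = 1/16 + 11/16 = 3/4
Marginal P(T) (column sums):
  P(T=0) = 1/4 + 1/16 = 5/16
  P(T=1) = 0 + 11/16 = 11/16

S and T are independent iff P(S=i,T=j) = P(S=i)·P(T=j) for every cell.
  P(S=0)·P(T=0) = 1/4 × 5/16 = 5/64, but P(S=0,T=0) = 1/4 ✗

No, S and T are not independent. Quantitatively, I(S;T) > 0:

H(S) = -[(1/4)·log₂(1/4) + (3/4)·log₂(3/4)]
  = 0.5000 + 0.3113
  = 0.8113 bits
H(T) = -[(5/16)·log₂(5/16) + (11/16)·log₂(11/16)]
  = 0.5244 + 0.3716
  = 0.8960 bits
H(S,T) = -[(1/4)·log₂(1/4) + (1/16)·log₂(1/16) + (11/16)·log₂(11/16)]
  = 0.5000 + 0.2500 + 0.3716
  = 1.1216 bits
I(S;T) = H(S) + H(T) - H(S,T) = 0.8113 + 0.8960 - 1.1216 = 0.5857 bits > 0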